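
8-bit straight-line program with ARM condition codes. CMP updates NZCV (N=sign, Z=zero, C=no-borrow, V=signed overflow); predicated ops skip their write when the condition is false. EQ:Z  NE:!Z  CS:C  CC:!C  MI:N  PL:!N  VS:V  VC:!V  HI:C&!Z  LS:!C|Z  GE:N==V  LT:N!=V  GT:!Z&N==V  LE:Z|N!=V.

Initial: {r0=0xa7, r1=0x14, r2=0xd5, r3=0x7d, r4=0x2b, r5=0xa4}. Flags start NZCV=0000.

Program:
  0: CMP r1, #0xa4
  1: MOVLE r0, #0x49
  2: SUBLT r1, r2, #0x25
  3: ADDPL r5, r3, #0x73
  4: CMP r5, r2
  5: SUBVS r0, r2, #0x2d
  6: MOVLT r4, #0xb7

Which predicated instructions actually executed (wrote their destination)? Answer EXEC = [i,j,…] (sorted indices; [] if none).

EXEC = [3]

0: ✓ CMP  NZCV=0000
1: · MOVLE
2: · SUBLT
3: ✓ ADDPL  r5←0xf0
4: ✓ CMP  NZCV=0010
5: · SUBVS
6: · MOVLT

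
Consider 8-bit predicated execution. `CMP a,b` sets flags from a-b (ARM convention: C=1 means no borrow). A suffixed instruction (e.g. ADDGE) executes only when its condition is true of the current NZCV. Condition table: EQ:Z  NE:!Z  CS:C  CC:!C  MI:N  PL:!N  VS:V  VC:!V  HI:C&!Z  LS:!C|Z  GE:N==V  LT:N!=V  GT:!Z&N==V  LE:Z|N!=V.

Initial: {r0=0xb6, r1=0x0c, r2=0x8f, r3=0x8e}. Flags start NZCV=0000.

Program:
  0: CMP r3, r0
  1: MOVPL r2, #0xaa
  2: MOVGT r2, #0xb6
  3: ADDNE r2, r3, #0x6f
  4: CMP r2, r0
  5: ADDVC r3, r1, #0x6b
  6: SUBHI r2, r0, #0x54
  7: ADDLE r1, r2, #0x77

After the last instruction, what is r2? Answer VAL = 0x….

0: ✓ CMP  NZCV=1000
1: · MOVPL
2: · MOVGT
3: ✓ ADDNE  r2←0xfd
4: ✓ CMP  NZCV=0010
5: ✓ ADDVC  r3←0x77
6: ✓ SUBHI  r2←0x62
7: · ADDLE

VAL = 0x62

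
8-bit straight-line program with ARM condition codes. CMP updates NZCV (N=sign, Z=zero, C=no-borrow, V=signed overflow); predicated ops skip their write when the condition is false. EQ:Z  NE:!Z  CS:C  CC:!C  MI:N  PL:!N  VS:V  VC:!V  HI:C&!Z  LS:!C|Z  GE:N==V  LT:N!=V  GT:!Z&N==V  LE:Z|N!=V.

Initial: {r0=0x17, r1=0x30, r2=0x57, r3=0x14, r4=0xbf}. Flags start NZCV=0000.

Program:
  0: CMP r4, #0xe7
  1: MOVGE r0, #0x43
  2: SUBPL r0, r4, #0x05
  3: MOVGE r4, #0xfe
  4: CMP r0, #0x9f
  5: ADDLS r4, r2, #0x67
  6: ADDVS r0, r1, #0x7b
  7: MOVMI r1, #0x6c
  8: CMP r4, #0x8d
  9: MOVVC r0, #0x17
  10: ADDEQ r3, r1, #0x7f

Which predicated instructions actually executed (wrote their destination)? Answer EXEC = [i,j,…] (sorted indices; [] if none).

EXEC = [5,9]

0: ✓ CMP  NZCV=1000
1: · MOVGE
2: · SUBPL
3: · MOVGE
4: ✓ CMP  NZCV=0000
5: ✓ ADDLS  r4←0xbe
6: · ADDVS
7: · MOVMI
8: ✓ CMP  NZCV=0010
9: ✓ MOVVC  r0←0x17
10: · ADDEQ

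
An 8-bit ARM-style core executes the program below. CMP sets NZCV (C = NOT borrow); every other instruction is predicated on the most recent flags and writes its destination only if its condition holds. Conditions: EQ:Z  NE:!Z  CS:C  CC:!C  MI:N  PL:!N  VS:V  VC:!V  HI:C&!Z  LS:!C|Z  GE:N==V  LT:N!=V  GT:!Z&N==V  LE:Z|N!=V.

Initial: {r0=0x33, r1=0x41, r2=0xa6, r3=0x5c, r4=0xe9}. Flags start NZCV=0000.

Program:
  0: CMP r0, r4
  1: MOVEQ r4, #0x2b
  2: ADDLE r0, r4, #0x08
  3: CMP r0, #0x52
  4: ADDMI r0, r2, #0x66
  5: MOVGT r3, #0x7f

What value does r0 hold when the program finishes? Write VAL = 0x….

[0] flags=0000 → (cmp)
[1] flags=0000 EQ?F → skip
[2] flags=0000 LE?F → skip
[3] flags=1000 → (cmp)
[4] flags=1000 MI?T → r0=0x0c
[5] flags=1000 GT?F → skip

VAL = 0x0c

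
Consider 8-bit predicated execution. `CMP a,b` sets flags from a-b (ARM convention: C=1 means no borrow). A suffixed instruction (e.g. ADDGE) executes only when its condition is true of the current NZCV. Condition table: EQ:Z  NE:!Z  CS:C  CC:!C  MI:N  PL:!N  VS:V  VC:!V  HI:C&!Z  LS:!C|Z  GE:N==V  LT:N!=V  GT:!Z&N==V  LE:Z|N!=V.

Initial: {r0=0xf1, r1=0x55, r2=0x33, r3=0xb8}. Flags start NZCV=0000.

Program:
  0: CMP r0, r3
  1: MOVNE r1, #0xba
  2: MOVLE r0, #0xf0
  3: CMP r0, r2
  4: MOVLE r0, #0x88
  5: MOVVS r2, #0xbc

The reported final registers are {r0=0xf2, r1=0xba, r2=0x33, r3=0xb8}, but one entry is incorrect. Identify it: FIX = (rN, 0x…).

0: ✓ CMP  NZCV=0010
1: ✓ MOVNE  r1←0xba
2: · MOVLE
3: ✓ CMP  NZCV=1010
4: ✓ MOVLE  r0←0x88
5: · MOVVS

FIX = (r0, 0x88)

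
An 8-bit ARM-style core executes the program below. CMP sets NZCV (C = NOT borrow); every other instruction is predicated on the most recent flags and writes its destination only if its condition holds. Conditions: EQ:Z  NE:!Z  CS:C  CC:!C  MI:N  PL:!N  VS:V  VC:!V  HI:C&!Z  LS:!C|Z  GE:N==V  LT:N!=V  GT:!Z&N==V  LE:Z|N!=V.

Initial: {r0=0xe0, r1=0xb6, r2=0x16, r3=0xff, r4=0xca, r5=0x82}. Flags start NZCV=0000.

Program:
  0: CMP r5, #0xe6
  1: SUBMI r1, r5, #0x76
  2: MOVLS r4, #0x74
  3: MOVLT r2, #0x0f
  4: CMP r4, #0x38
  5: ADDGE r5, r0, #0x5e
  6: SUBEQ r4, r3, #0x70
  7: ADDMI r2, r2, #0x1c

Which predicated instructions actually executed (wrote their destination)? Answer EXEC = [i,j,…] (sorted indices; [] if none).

EXEC = [1,2,3,5]

[0] flags=1000 → (cmp)
[1] flags=1000 MI?T → r1=0x0c
[2] flags=1000 LS?T → r4=0x74
[3] flags=1000 LT?T → r2=0x0f
[4] flags=0010 → (cmp)
[5] flags=0010 GE?T → r5=0x3e
[6] flags=0010 EQ?F → skip
[7] flags=0010 MI?F → skip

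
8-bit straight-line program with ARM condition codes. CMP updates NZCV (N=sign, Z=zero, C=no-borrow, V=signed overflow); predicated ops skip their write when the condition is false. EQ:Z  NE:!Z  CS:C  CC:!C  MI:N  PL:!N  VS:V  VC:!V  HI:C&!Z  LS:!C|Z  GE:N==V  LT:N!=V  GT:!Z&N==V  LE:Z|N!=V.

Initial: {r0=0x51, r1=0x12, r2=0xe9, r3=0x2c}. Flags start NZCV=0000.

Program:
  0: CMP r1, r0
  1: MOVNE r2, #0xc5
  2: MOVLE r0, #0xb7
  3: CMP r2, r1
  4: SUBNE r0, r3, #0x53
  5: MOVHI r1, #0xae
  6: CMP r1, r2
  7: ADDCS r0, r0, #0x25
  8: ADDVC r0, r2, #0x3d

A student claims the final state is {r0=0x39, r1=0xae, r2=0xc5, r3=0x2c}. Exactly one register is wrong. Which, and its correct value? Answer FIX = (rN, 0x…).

FIX = (r0, 0x02)

[0] flags=1000 → (cmp)
[1] flags=1000 NE?T → r2=0xc5
[2] flags=1000 LE?T → r0=0xb7
[3] flags=1010 → (cmp)
[4] flags=1010 NE?T → r0=0xd9
[5] flags=1010 HI?T → r1=0xae
[6] flags=1000 → (cmp)
[7] flags=1000 CS?F → skip
[8] flags=1000 VC?T → r0=0x02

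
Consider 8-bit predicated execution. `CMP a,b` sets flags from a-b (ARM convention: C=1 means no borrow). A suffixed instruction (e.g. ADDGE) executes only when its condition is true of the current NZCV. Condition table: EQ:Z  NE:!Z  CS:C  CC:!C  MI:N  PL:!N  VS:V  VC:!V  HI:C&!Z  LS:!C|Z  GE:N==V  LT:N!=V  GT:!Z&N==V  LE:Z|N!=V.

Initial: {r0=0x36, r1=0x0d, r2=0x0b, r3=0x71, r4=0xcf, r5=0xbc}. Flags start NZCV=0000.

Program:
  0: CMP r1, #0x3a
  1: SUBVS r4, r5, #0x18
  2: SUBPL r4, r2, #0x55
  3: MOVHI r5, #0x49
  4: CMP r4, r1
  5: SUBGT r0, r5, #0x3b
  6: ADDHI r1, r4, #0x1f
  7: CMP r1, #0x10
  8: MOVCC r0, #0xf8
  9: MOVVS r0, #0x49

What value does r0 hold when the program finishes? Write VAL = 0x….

VAL = 0x36

[0] flags=1000 → (cmp)
[1] flags=1000 VS?F → skip
[2] flags=1000 PL?F → skip
[3] flags=1000 HI?F → skip
[4] flags=1010 → (cmp)
[5] flags=1010 GT?F → skip
[6] flags=1010 HI?T → r1=0xee
[7] flags=1010 → (cmp)
[8] flags=1010 CC?F → skip
[9] flags=1010 VS?F → skip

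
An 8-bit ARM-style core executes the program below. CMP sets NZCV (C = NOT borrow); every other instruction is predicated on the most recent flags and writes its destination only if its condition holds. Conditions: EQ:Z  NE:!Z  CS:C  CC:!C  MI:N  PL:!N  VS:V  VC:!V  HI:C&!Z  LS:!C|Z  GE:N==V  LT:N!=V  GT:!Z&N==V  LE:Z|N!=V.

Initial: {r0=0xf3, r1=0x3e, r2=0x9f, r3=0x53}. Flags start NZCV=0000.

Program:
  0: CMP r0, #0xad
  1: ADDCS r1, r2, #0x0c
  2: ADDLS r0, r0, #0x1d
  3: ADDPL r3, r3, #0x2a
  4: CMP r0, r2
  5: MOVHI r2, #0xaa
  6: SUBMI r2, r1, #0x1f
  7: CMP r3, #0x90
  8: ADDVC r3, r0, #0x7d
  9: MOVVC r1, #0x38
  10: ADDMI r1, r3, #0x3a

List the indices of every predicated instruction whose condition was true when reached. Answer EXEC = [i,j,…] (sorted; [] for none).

0: ✓ CMP  NZCV=0010
1: ✓ ADDCS  r1←0xab
2: · ADDLS
3: ✓ ADDPL  r3←0x7d
4: ✓ CMP  NZCV=0010
5: ✓ MOVHI  r2←0xaa
6: · SUBMI
7: ✓ CMP  NZCV=1001
8: · ADDVC
9: · MOVVC
10: ✓ ADDMI  r1←0xb7

EXEC = [1,3,5,10]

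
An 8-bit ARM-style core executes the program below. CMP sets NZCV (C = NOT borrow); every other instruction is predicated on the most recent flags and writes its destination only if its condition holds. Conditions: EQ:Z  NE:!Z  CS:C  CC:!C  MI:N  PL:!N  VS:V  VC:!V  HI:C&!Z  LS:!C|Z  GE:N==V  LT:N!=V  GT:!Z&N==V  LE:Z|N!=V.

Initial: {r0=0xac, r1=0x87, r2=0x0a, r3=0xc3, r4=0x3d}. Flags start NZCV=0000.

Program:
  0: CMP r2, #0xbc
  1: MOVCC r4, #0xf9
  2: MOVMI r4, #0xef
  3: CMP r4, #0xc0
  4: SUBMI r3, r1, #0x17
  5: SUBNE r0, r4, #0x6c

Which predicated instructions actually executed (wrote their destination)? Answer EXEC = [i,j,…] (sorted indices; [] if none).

[0] flags=0000 → (cmp)
[1] flags=0000 CC?T → r4=0xf9
[2] flags=0000 MI?F → skip
[3] flags=0010 → (cmp)
[4] flags=0010 MI?F → skip
[5] flags=0010 NE?T → r0=0x8d

EXEC = [1,5]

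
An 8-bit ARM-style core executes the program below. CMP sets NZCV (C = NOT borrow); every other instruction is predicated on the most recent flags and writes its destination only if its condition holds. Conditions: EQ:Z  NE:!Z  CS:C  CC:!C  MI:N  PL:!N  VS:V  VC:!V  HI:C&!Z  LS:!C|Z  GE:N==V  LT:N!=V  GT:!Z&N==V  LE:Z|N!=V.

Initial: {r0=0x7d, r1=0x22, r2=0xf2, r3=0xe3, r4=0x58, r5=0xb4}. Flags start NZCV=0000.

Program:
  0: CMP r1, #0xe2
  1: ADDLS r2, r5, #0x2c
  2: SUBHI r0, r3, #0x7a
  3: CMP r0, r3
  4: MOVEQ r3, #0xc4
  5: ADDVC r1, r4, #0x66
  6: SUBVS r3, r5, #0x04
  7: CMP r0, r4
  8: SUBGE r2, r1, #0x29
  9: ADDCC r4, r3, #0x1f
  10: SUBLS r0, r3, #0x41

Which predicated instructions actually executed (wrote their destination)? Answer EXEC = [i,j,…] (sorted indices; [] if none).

EXEC = [1,6,8]

[0] flags=0000 → (cmp)
[1] flags=0000 LS?T → r2=0xe0
[2] flags=0000 HI?F → skip
[3] flags=1001 → (cmp)
[4] flags=1001 EQ?F → skip
[5] flags=1001 VC?F → skip
[6] flags=1001 VS?T → r3=0xb0
[7] flags=0010 → (cmp)
[8] flags=0010 GE?T → r2=0xf9
[9] flags=0010 CC?F → skip
[10] flags=0010 LS?F → skip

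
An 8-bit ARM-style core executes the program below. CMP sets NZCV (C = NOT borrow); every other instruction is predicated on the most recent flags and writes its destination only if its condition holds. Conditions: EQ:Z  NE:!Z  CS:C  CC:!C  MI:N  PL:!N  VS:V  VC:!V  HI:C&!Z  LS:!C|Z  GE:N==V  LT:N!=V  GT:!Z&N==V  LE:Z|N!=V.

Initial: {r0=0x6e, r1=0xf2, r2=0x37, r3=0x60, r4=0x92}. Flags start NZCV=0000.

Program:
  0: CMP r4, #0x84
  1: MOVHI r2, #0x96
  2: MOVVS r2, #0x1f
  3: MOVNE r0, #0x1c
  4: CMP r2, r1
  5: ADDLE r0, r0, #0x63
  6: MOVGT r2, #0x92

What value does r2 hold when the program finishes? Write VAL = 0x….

[0] flags=0010 → (cmp)
[1] flags=0010 HI?T → r2=0x96
[2] flags=0010 VS?F → skip
[3] flags=0010 NE?T → r0=0x1c
[4] flags=1000 → (cmp)
[5] flags=1000 LE?T → r0=0x7f
[6] flags=1000 GT?F → skip

VAL = 0x96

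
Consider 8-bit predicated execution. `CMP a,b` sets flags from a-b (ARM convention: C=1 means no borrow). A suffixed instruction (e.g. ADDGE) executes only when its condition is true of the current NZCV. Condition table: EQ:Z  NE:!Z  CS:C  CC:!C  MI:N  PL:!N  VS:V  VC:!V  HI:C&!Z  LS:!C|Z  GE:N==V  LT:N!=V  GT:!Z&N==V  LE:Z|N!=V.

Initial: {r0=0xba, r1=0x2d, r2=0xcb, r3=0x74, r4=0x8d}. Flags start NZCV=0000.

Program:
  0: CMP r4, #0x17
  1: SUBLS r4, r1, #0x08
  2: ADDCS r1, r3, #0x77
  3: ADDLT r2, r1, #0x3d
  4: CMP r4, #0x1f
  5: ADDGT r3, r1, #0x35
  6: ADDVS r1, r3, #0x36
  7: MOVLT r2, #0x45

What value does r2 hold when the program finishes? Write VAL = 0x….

[0] flags=0011 → (cmp)
[1] flags=0011 LS?F → skip
[2] flags=0011 CS?T → r1=0xeb
[3] flags=0011 LT?T → r2=0x28
[4] flags=0011 → (cmp)
[5] flags=0011 GT?F → skip
[6] flags=0011 VS?T → r1=0xaa
[7] flags=0011 LT?T → r2=0x45

VAL = 0x45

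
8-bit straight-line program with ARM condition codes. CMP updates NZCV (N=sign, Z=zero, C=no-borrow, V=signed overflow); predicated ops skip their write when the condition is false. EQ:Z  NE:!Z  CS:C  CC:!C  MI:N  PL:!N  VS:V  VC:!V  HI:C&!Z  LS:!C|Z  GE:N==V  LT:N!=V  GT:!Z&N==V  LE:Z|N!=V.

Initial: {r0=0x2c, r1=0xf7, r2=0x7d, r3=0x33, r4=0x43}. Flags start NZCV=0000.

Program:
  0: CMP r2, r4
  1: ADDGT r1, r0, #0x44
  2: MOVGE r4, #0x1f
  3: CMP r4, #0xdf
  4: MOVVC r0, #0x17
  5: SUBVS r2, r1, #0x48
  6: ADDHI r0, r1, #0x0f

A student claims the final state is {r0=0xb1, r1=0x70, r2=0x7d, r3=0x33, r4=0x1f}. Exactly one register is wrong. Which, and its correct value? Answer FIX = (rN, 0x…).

FIX = (r0, 0x17)

0: ✓ CMP  NZCV=0010
1: ✓ ADDGT  r1←0x70
2: ✓ MOVGE  r4←0x1f
3: ✓ CMP  NZCV=0000
4: ✓ MOVVC  r0←0x17
5: · SUBVS
6: · ADDHI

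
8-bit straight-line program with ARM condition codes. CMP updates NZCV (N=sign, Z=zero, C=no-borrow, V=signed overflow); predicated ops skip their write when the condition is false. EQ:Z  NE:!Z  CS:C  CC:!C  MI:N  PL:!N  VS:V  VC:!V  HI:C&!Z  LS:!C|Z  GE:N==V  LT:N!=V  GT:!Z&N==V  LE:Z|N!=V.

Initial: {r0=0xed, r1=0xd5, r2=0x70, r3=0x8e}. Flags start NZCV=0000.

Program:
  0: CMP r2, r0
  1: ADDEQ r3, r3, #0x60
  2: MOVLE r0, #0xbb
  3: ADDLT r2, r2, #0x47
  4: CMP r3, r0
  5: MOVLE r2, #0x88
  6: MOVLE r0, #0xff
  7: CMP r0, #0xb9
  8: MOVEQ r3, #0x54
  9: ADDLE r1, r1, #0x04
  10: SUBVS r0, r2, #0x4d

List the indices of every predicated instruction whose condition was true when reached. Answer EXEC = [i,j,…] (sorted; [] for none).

0: ✓ CMP  NZCV=1001
1: · ADDEQ
2: · MOVLE
3: · ADDLT
4: ✓ CMP  NZCV=1000
5: ✓ MOVLE  r2←0x88
6: ✓ MOVLE  r0←0xff
7: ✓ CMP  NZCV=0010
8: · MOVEQ
9: · ADDLE
10: · SUBVS

EXEC = [5,6]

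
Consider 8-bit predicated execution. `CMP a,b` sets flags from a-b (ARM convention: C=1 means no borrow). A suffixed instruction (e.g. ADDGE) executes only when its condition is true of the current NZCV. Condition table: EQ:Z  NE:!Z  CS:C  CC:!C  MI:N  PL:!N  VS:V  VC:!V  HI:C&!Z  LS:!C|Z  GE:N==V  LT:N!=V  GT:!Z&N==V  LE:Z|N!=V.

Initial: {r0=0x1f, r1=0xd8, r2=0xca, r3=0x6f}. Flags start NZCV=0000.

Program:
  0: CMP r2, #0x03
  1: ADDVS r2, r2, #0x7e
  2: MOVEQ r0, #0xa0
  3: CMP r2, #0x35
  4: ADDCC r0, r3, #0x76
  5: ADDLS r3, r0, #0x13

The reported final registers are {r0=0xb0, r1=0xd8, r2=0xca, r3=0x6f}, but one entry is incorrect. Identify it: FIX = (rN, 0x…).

0: ✓ CMP  NZCV=1010
1: · ADDVS
2: · MOVEQ
3: ✓ CMP  NZCV=1010
4: · ADDCC
5: · ADDLS

FIX = (r0, 0x1f)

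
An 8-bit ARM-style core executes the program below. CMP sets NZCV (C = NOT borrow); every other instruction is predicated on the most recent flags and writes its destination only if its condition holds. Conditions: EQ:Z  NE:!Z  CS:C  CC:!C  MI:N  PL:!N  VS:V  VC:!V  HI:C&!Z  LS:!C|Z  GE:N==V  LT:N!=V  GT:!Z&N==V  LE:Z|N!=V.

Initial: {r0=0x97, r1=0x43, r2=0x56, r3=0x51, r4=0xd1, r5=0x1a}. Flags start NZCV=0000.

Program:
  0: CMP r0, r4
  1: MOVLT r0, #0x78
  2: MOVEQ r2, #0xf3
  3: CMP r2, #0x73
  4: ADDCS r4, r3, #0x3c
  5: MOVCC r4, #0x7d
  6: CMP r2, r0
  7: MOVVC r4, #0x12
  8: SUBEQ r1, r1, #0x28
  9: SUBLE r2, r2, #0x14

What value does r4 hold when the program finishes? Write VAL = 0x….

0: ✓ CMP  NZCV=1000
1: ✓ MOVLT  r0←0x78
2: · MOVEQ
3: ✓ CMP  NZCV=1000
4: · ADDCS
5: ✓ MOVCC  r4←0x7d
6: ✓ CMP  NZCV=1000
7: ✓ MOVVC  r4←0x12
8: · SUBEQ
9: ✓ SUBLE  r2←0x42

VAL = 0x12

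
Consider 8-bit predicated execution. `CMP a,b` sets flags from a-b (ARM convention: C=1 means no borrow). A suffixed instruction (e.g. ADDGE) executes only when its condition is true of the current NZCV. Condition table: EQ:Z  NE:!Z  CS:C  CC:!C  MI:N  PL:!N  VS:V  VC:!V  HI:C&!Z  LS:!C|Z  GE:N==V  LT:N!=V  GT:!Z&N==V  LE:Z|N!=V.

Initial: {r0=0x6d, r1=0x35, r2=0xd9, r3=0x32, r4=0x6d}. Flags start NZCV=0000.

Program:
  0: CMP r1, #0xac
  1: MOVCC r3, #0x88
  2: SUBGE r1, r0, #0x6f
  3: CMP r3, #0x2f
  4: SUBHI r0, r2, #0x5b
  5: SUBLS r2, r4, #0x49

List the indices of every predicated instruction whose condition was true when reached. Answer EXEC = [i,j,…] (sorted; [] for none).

0: ✓ CMP  NZCV=1001
1: ✓ MOVCC  r3←0x88
2: ✓ SUBGE  r1←0xfe
3: ✓ CMP  NZCV=0011
4: ✓ SUBHI  r0←0x7e
5: · SUBLS

EXEC = [1,2,4]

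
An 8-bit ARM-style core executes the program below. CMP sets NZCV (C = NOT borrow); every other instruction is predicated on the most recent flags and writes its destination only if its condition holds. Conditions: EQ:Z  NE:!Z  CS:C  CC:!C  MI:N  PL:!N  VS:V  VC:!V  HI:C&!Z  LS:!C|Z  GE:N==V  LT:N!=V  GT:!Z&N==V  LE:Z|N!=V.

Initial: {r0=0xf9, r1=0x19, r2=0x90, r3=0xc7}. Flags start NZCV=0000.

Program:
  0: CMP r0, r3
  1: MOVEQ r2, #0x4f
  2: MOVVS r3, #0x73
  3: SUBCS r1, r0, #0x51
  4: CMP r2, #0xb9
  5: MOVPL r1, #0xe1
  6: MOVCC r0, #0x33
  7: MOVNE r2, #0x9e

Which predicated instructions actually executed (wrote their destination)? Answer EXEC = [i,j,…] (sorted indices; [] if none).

0: ✓ CMP  NZCV=0010
1: · MOVEQ
2: · MOVVS
3: ✓ SUBCS  r1←0xa8
4: ✓ CMP  NZCV=1000
5: · MOVPL
6: ✓ MOVCC  r0←0x33
7: ✓ MOVNE  r2←0x9e

EXEC = [3,6,7]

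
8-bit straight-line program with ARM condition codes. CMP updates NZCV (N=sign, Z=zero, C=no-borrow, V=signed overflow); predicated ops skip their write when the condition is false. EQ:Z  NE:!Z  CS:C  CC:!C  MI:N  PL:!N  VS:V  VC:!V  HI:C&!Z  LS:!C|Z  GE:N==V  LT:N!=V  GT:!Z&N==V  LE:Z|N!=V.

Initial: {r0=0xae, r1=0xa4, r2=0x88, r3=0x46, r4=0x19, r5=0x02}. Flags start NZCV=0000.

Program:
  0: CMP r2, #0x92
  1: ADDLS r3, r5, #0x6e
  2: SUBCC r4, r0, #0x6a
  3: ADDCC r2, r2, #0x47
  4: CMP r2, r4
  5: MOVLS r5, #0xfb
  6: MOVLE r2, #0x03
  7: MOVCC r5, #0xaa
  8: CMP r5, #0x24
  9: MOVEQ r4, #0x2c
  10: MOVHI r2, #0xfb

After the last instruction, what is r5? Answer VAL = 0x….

VAL = 0x02

0: ✓ CMP  NZCV=1000
1: ✓ ADDLS  r3←0x70
2: ✓ SUBCC  r4←0x44
3: ✓ ADDCC  r2←0xcf
4: ✓ CMP  NZCV=1010
5: · MOVLS
6: ✓ MOVLE  r2←0x03
7: · MOVCC
8: ✓ CMP  NZCV=1000
9: · MOVEQ
10: · MOVHI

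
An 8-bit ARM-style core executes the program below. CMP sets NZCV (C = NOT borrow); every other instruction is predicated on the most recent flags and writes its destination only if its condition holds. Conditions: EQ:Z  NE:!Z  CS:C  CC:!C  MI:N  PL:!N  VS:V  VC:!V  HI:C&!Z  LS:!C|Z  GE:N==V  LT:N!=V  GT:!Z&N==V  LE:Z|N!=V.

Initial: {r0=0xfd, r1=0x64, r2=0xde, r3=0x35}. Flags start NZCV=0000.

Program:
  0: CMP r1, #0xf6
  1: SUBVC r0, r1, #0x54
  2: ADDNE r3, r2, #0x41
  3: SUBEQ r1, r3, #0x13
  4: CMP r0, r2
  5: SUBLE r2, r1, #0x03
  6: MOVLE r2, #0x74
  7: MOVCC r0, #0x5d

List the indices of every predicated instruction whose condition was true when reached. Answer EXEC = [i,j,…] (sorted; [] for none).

0: ✓ CMP  NZCV=0000
1: ✓ SUBVC  r0←0x10
2: ✓ ADDNE  r3←0x1f
3: · SUBEQ
4: ✓ CMP  NZCV=0000
5: · SUBLE
6: · MOVLE
7: ✓ MOVCC  r0←0x5d

EXEC = [1,2,7]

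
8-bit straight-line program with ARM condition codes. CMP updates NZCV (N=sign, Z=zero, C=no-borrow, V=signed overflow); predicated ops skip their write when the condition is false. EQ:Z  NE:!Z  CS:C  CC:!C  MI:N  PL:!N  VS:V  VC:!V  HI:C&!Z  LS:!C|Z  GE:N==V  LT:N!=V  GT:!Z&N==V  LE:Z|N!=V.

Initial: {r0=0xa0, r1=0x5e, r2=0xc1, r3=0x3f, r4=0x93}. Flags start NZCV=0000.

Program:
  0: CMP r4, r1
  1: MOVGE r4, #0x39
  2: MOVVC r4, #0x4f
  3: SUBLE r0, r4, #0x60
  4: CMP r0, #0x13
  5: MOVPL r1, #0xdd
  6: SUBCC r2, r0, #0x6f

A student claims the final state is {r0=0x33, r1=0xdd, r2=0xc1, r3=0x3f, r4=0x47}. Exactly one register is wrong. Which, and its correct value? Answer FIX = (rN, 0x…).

[0] flags=0011 → (cmp)
[1] flags=0011 GE?F → skip
[2] flags=0011 VC?F → skip
[3] flags=0011 LE?T → r0=0x33
[4] flags=0010 → (cmp)
[5] flags=0010 PL?T → r1=0xdd
[6] flags=0010 CC?F → skip

FIX = (r4, 0x93)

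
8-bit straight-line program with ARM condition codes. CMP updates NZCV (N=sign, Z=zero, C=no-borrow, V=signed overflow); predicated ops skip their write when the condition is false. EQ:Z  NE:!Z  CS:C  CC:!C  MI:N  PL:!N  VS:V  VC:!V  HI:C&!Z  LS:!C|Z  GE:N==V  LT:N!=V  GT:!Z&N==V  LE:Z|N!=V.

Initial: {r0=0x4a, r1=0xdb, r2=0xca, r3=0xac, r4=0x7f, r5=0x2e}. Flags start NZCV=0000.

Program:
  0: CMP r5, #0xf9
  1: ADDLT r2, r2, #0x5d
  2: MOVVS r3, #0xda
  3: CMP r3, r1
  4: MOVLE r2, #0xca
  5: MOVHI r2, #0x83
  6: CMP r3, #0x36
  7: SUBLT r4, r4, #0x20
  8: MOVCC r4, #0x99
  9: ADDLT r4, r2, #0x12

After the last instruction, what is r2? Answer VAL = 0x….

VAL = 0xca

0: ✓ CMP  NZCV=0000
1: · ADDLT
2: · MOVVS
3: ✓ CMP  NZCV=1000
4: ✓ MOVLE  r2←0xca
5: · MOVHI
6: ✓ CMP  NZCV=0011
7: ✓ SUBLT  r4←0x5f
8: · MOVCC
9: ✓ ADDLT  r4←0xdc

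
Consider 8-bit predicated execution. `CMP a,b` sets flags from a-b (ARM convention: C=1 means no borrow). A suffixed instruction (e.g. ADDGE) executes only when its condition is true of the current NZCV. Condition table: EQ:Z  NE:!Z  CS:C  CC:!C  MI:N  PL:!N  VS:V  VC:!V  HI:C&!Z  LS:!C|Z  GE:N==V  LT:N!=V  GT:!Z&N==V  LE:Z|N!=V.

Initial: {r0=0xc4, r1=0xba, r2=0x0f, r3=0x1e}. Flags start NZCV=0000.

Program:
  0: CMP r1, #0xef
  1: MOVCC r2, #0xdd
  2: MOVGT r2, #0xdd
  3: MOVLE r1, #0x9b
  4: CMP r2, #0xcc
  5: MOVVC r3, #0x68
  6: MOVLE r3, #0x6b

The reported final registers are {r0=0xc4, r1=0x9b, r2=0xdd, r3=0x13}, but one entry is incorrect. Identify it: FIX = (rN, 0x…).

FIX = (r3, 0x68)

0: ✓ CMP  NZCV=1000
1: ✓ MOVCC  r2←0xdd
2: · MOVGT
3: ✓ MOVLE  r1←0x9b
4: ✓ CMP  NZCV=0010
5: ✓ MOVVC  r3←0x68
6: · MOVLE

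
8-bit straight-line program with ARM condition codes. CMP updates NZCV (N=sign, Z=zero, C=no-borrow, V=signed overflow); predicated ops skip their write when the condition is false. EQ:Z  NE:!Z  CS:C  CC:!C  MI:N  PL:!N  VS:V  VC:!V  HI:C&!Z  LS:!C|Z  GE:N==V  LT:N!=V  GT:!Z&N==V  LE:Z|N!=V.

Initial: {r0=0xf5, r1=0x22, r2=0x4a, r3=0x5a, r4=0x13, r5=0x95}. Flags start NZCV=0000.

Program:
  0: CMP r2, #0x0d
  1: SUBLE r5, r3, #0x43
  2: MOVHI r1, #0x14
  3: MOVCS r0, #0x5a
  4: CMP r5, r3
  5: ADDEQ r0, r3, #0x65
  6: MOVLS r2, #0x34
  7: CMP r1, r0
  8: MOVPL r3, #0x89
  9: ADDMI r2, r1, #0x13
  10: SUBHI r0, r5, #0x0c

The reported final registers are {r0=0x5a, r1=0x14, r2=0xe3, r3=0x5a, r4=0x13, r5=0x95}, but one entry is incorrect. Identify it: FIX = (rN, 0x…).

FIX = (r2, 0x27)

0: ✓ CMP  NZCV=0010
1: · SUBLE
2: ✓ MOVHI  r1←0x14
3: ✓ MOVCS  r0←0x5a
4: ✓ CMP  NZCV=0011
5: · ADDEQ
6: · MOVLS
7: ✓ CMP  NZCV=1000
8: · MOVPL
9: ✓ ADDMI  r2←0x27
10: · SUBHI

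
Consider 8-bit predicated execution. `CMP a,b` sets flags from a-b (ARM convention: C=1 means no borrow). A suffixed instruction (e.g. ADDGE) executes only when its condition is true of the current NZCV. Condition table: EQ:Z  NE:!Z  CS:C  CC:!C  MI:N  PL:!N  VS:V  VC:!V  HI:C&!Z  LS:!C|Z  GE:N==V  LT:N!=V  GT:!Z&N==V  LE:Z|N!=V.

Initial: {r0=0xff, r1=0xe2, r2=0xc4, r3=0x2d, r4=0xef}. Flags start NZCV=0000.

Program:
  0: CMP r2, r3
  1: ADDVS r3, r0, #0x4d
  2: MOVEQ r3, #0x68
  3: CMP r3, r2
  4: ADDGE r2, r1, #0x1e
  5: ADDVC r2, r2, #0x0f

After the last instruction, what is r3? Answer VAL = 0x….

0: ✓ CMP  NZCV=1010
1: · ADDVS
2: · MOVEQ
3: ✓ CMP  NZCV=0000
4: ✓ ADDGE  r2←0x00
5: ✓ ADDVC  r2←0x0f

VAL = 0x2d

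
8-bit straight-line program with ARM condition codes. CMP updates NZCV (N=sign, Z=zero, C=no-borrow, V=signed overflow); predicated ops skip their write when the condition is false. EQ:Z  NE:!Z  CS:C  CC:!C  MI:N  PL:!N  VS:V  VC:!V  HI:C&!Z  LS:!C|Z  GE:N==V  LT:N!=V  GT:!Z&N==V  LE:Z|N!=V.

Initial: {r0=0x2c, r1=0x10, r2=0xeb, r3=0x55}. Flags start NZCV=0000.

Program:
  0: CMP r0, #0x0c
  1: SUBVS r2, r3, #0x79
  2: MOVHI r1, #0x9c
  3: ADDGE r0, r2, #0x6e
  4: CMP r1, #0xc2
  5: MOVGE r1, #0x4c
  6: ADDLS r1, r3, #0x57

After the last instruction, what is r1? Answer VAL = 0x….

[0] flags=0010 → (cmp)
[1] flags=0010 VS?F → skip
[2] flags=0010 HI?T → r1=0x9c
[3] flags=0010 GE?T → r0=0x59
[4] flags=1000 → (cmp)
[5] flags=1000 GE?F → skip
[6] flags=1000 LS?T → r1=0xac

VAL = 0xac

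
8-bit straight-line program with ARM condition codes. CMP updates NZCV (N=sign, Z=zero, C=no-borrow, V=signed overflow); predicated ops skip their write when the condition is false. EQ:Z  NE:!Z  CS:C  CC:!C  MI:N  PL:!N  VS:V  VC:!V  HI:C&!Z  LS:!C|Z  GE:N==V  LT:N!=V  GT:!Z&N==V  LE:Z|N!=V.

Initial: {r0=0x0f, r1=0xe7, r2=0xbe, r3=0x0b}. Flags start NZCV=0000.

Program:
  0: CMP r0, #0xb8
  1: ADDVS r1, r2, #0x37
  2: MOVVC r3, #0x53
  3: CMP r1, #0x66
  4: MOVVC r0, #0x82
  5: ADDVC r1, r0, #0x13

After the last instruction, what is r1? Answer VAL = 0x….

[0] flags=0000 → (cmp)
[1] flags=0000 VS?F → skip
[2] flags=0000 VC?T → r3=0x53
[3] flags=1010 → (cmp)
[4] flags=1010 VC?T → r0=0x82
[5] flags=1010 VC?T → r1=0x95

VAL = 0x95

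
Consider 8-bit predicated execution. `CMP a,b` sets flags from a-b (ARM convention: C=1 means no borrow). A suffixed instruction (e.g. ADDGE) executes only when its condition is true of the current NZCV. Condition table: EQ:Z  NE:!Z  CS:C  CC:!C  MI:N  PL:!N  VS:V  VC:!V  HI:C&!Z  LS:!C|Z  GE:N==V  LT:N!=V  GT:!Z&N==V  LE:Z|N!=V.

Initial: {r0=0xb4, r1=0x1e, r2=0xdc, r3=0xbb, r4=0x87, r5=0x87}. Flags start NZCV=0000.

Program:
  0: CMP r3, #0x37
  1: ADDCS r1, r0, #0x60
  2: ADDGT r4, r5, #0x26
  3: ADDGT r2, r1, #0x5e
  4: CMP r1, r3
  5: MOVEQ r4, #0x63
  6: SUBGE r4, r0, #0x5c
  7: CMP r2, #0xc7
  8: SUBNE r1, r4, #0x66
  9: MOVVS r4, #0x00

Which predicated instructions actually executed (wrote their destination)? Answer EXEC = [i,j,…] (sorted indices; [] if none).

EXEC = [1,6,8]

0: ✓ CMP  NZCV=1010
1: ✓ ADDCS  r1←0x14
2: · ADDGT
3: · ADDGT
4: ✓ CMP  NZCV=0000
5: · MOVEQ
6: ✓ SUBGE  r4←0x58
7: ✓ CMP  NZCV=0010
8: ✓ SUBNE  r1←0xf2
9: · MOVVS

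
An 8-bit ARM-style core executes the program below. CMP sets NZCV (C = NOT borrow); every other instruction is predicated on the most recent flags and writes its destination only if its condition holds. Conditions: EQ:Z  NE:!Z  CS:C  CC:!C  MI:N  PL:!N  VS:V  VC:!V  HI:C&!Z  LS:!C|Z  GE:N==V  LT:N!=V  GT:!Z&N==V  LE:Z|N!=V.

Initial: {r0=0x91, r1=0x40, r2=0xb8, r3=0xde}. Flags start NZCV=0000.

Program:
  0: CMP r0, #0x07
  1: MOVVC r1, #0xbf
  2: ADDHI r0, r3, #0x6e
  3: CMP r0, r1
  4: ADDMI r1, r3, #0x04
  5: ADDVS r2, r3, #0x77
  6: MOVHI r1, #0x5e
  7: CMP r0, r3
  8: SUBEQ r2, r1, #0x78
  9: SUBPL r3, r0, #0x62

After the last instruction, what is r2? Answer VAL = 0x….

[0] flags=1010 → (cmp)
[1] flags=1010 VC?T → r1=0xbf
[2] flags=1010 HI?T → r0=0x4c
[3] flags=1001 → (cmp)
[4] flags=1001 MI?T → r1=0xe2
[5] flags=1001 VS?T → r2=0x55
[6] flags=1001 HI?F → skip
[7] flags=0000 → (cmp)
[8] flags=0000 EQ?F → skip
[9] flags=0000 PL?T → r3=0xea

VAL = 0x55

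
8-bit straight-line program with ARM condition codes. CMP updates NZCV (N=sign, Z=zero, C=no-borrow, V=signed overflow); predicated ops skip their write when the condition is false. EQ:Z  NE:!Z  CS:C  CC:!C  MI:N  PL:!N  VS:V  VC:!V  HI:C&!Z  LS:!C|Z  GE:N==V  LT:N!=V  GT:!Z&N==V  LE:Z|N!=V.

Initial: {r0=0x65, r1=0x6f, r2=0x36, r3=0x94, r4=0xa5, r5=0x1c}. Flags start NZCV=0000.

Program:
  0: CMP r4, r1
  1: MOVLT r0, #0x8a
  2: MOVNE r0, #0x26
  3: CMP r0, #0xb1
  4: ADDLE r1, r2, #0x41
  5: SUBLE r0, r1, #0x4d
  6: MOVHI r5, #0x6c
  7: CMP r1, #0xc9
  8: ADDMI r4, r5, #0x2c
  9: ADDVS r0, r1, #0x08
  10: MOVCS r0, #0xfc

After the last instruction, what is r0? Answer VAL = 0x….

[0] flags=0011 → (cmp)
[1] flags=0011 LT?T → r0=0x8a
[2] flags=0011 NE?T → r0=0x26
[3] flags=0000 → (cmp)
[4] flags=0000 LE?F → skip
[5] flags=0000 LE?F → skip
[6] flags=0000 HI?F → skip
[7] flags=1001 → (cmp)
[8] flags=1001 MI?T → r4=0x48
[9] flags=1001 VS?T → r0=0x77
[10] flags=1001 CS?F → skip

VAL = 0x77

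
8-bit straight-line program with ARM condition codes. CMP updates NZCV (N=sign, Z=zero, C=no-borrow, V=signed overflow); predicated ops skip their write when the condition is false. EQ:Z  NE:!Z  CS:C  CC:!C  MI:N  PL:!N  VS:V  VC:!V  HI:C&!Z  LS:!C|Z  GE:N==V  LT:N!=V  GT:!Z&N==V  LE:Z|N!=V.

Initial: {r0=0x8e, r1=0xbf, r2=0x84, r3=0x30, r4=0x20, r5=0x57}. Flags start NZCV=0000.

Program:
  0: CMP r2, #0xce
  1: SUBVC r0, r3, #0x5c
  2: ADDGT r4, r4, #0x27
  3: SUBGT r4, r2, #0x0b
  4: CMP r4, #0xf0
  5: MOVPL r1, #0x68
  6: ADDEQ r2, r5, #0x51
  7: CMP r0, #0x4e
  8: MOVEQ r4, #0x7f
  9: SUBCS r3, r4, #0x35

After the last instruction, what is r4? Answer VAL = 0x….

[0] flags=1000 → (cmp)
[1] flags=1000 VC?T → r0=0xd4
[2] flags=1000 GT?F → skip
[3] flags=1000 GT?F → skip
[4] flags=0000 → (cmp)
[5] flags=0000 PL?T → r1=0x68
[6] flags=0000 EQ?F → skip
[7] flags=1010 → (cmp)
[8] flags=1010 EQ?F → skip
[9] flags=1010 CS?T → r3=0xeb

VAL = 0x20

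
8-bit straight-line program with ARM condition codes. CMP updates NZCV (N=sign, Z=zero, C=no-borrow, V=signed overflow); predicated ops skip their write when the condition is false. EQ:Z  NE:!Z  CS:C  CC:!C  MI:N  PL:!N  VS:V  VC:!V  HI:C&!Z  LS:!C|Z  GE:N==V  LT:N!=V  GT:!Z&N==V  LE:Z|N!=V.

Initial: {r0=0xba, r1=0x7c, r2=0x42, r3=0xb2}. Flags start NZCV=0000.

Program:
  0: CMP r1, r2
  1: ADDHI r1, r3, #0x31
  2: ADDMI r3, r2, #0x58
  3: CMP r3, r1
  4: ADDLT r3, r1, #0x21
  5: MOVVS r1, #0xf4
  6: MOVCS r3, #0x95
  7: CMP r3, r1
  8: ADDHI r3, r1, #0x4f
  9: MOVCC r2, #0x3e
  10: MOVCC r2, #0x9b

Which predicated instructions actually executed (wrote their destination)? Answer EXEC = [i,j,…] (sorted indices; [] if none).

EXEC = [1,4,9,10]

0: ✓ CMP  NZCV=0010
1: ✓ ADDHI  r1←0xe3
2: · ADDMI
3: ✓ CMP  NZCV=1000
4: ✓ ADDLT  r3←0x04
5: · MOVVS
6: · MOVCS
7: ✓ CMP  NZCV=0000
8: · ADDHI
9: ✓ MOVCC  r2←0x3e
10: ✓ MOVCC  r2←0x9b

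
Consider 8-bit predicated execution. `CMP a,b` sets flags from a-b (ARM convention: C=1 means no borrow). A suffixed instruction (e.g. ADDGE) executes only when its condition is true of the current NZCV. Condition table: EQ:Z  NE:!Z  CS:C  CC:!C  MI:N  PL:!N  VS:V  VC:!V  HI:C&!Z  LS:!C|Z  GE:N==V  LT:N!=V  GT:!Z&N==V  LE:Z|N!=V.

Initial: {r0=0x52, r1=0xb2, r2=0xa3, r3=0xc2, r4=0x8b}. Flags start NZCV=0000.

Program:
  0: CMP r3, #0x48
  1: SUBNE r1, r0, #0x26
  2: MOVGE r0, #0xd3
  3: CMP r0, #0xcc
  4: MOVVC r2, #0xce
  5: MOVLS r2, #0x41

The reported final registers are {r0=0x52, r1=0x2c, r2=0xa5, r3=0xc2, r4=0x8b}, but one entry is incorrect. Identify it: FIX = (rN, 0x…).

0: ✓ CMP  NZCV=0011
1: ✓ SUBNE  r1←0x2c
2: · MOVGE
3: ✓ CMP  NZCV=1001
4: · MOVVC
5: ✓ MOVLS  r2←0x41

FIX = (r2, 0x41)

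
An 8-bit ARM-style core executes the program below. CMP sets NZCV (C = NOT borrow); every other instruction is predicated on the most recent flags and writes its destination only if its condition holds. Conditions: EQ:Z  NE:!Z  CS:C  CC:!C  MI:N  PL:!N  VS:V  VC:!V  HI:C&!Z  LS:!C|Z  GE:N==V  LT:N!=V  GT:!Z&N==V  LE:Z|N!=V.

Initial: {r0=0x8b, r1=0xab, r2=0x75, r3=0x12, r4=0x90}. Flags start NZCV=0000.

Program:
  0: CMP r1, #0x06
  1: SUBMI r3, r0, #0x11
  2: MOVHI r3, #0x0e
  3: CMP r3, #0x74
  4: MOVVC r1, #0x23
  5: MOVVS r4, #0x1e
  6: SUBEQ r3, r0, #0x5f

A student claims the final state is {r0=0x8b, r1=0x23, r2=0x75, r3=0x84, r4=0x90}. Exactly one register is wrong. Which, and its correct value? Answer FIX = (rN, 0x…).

[0] flags=1010 → (cmp)
[1] flags=1010 MI?T → r3=0x7a
[2] flags=1010 HI?T → r3=0x0e
[3] flags=1000 → (cmp)
[4] flags=1000 VC?T → r1=0x23
[5] flags=1000 VS?F → skip
[6] flags=1000 EQ?F → skip

FIX = (r3, 0x0e)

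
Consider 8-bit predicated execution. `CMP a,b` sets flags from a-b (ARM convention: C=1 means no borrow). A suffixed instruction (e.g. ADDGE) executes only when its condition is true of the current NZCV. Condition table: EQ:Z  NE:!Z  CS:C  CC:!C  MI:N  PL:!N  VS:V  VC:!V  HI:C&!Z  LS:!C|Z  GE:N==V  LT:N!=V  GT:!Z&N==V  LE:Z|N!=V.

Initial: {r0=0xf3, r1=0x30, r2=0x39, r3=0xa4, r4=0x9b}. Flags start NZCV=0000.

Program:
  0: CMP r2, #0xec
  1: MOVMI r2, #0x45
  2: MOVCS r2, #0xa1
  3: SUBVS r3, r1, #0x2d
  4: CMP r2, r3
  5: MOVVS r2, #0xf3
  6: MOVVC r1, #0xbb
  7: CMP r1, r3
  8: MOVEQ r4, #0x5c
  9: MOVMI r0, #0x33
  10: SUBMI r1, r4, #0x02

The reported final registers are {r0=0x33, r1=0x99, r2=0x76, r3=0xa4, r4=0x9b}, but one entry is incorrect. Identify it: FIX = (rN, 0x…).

FIX = (r2, 0xf3)

0: ✓ CMP  NZCV=0000
1: · MOVMI
2: · MOVCS
3: · SUBVS
4: ✓ CMP  NZCV=1001
5: ✓ MOVVS  r2←0xf3
6: · MOVVC
7: ✓ CMP  NZCV=1001
8: · MOVEQ
9: ✓ MOVMI  r0←0x33
10: ✓ SUBMI  r1←0x99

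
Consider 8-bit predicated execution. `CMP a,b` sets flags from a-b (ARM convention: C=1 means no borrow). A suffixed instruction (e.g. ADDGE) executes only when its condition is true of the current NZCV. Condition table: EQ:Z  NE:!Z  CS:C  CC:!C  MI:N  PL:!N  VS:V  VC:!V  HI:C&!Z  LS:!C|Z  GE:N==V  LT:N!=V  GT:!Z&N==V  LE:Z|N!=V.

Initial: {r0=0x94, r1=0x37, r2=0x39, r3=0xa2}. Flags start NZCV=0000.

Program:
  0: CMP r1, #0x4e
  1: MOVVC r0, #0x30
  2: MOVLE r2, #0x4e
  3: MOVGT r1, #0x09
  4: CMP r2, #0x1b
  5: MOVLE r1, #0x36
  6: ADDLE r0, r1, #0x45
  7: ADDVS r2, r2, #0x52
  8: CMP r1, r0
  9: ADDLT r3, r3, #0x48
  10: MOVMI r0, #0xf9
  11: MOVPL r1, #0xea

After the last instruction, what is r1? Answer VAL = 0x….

VAL = 0xea

[0] flags=1000 → (cmp)
[1] flags=1000 VC?T → r0=0x30
[2] flags=1000 LE?T → r2=0x4e
[3] flags=1000 GT?F → skip
[4] flags=0010 → (cmp)
[5] flags=0010 LE?F → skip
[6] flags=0010 LE?F → skip
[7] flags=0010 VS?F → skip
[8] flags=0010 → (cmp)
[9] flags=0010 LT?F → skip
[10] flags=0010 MI?F → skip
[11] flags=0010 PL?T → r1=0xea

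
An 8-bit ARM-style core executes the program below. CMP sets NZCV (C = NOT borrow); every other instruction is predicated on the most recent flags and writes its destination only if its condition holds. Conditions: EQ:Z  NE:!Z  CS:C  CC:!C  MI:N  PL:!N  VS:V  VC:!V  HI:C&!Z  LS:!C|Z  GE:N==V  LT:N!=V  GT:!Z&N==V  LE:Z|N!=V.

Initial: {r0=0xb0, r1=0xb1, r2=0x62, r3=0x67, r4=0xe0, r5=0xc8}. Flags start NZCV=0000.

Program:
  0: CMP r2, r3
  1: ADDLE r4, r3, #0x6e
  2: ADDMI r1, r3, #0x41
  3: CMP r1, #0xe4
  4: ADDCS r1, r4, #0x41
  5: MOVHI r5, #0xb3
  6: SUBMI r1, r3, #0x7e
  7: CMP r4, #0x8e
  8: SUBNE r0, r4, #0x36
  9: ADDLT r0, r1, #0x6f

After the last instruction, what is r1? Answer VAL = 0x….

VAL = 0xe9

[0] flags=1000 → (cmp)
[1] flags=1000 LE?T → r4=0xd5
[2] flags=1000 MI?T → r1=0xa8
[3] flags=1000 → (cmp)
[4] flags=1000 CS?F → skip
[5] flags=1000 HI?F → skip
[6] flags=1000 MI?T → r1=0xe9
[7] flags=0010 → (cmp)
[8] flags=0010 NE?T → r0=0x9f
[9] flags=0010 LT?F → skip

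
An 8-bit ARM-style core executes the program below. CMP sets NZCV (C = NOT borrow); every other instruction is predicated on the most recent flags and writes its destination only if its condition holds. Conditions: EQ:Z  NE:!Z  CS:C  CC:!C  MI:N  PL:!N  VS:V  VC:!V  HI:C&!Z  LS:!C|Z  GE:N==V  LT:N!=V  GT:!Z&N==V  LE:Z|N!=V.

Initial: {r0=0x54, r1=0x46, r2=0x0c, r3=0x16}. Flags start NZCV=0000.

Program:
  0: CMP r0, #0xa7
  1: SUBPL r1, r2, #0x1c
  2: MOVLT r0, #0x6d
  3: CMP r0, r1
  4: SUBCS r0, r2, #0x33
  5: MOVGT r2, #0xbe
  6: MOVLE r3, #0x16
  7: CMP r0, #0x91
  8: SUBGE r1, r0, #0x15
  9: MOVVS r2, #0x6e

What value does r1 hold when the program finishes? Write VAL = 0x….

[0] flags=1001 → (cmp)
[1] flags=1001 PL?F → skip
[2] flags=1001 LT?F → skip
[3] flags=0010 → (cmp)
[4] flags=0010 CS?T → r0=0xd9
[5] flags=0010 GT?T → r2=0xbe
[6] flags=0010 LE?F → skip
[7] flags=0010 → (cmp)
[8] flags=0010 GE?T → r1=0xc4
[9] flags=0010 VS?F → skip

VAL = 0xc4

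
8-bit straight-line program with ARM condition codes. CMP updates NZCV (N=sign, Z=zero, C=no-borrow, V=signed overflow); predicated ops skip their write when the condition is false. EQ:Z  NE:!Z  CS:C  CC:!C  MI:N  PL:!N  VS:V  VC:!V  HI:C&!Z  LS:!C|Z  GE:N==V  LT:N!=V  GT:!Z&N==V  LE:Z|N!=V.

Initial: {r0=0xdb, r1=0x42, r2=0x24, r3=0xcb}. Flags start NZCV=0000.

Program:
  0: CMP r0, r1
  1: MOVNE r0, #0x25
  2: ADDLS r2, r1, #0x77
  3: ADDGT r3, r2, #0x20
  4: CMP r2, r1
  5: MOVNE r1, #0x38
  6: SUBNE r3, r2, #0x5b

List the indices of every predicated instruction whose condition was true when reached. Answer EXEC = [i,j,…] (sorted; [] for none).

EXEC = [1,5,6]

0: ✓ CMP  NZCV=1010
1: ✓ MOVNE  r0←0x25
2: · ADDLS
3: · ADDGT
4: ✓ CMP  NZCV=1000
5: ✓ MOVNE  r1←0x38
6: ✓ SUBNE  r3←0xc9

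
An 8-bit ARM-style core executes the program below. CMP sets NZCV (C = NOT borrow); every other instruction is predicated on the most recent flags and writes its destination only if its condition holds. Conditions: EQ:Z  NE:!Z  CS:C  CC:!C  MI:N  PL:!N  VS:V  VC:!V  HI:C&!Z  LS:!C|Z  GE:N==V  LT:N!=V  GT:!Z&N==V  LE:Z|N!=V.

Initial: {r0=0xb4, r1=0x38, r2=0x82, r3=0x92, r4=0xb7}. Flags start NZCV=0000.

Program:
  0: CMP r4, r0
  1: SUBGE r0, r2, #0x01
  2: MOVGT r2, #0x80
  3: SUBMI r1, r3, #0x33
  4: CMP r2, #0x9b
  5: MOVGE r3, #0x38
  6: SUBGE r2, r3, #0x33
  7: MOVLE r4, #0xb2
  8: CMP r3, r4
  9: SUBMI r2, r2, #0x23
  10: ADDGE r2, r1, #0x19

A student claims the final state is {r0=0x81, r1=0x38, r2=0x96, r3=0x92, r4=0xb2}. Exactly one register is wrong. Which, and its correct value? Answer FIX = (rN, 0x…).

0: ✓ CMP  NZCV=0010
1: ✓ SUBGE  r0←0x81
2: ✓ MOVGT  r2←0x80
3: · SUBMI
4: ✓ CMP  NZCV=1000
5: · MOVGE
6: · SUBGE
7: ✓ MOVLE  r4←0xb2
8: ✓ CMP  NZCV=1000
9: ✓ SUBMI  r2←0x5d
10: · ADDGE

FIX = (r2, 0x5d)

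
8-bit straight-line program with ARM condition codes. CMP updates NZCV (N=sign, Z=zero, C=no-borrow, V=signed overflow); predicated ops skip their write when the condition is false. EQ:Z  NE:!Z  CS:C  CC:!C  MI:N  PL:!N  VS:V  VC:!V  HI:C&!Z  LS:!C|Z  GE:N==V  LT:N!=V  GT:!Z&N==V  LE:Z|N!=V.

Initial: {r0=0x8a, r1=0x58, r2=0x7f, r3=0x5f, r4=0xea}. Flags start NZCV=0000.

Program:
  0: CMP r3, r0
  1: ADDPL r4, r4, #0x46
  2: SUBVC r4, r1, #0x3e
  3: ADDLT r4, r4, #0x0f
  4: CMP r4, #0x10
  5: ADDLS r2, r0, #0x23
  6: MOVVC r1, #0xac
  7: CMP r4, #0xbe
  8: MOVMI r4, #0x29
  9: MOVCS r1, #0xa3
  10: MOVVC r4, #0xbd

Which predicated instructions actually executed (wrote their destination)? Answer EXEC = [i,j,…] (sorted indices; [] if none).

EXEC = [6,9,10]

0: ✓ CMP  NZCV=1001
1: · ADDPL
2: · SUBVC
3: · ADDLT
4: ✓ CMP  NZCV=1010
5: · ADDLS
6: ✓ MOVVC  r1←0xac
7: ✓ CMP  NZCV=0010
8: · MOVMI
9: ✓ MOVCS  r1←0xa3
10: ✓ MOVVC  r4←0xbd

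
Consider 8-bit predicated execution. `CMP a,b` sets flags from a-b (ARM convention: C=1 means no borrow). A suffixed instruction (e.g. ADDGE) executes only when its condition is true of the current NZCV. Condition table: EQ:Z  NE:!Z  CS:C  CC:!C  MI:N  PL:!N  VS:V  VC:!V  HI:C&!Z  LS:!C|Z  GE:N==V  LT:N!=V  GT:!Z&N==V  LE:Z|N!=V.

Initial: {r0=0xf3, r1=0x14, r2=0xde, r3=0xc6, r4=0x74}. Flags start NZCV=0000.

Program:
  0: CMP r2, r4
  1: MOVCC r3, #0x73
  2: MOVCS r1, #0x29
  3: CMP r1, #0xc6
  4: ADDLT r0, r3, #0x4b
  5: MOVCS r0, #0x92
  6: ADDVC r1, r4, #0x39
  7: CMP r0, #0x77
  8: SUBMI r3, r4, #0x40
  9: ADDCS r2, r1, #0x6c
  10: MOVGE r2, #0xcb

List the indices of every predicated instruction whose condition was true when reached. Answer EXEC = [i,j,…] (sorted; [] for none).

[0] flags=0011 → (cmp)
[1] flags=0011 CC?F → skip
[2] flags=0011 CS?T → r1=0x29
[3] flags=0000 → (cmp)
[4] flags=0000 LT?F → skip
[5] flags=0000 CS?F → skip
[6] flags=0000 VC?T → r1=0xad
[7] flags=0011 → (cmp)
[8] flags=0011 MI?F → skip
[9] flags=0011 CS?T → r2=0x19
[10] flags=0011 GE?F → skip

EXEC = [2,6,9]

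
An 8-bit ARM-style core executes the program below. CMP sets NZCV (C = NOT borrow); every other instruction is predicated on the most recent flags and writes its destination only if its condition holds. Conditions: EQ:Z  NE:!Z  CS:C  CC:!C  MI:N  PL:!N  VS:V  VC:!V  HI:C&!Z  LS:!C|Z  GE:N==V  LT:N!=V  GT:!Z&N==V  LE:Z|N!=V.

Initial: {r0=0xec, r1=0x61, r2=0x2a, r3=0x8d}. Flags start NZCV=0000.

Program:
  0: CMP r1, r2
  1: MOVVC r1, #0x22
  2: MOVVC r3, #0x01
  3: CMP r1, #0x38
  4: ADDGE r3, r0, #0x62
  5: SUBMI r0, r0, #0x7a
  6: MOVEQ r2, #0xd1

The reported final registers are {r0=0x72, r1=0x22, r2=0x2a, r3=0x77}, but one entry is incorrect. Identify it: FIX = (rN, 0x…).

FIX = (r3, 0x01)

0: ✓ CMP  NZCV=0010
1: ✓ MOVVC  r1←0x22
2: ✓ MOVVC  r3←0x01
3: ✓ CMP  NZCV=1000
4: · ADDGE
5: ✓ SUBMI  r0←0x72
6: · MOVEQ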